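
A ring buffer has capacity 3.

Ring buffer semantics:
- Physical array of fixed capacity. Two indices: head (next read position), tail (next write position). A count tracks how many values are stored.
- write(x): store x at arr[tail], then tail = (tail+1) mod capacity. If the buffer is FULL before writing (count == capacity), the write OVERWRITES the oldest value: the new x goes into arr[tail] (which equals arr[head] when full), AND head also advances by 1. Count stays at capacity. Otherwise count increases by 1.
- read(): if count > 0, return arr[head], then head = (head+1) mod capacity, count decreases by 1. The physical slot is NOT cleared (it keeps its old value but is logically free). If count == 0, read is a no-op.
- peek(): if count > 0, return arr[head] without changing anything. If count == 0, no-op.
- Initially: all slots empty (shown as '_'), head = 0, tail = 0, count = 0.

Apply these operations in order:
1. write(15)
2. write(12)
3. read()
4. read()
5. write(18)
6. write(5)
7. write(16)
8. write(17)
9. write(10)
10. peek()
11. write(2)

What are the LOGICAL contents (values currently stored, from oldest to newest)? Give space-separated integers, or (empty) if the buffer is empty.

Answer: 17 10 2

Derivation:
After op 1 (write(15)): arr=[15 _ _] head=0 tail=1 count=1
After op 2 (write(12)): arr=[15 12 _] head=0 tail=2 count=2
After op 3 (read()): arr=[15 12 _] head=1 tail=2 count=1
After op 4 (read()): arr=[15 12 _] head=2 tail=2 count=0
After op 5 (write(18)): arr=[15 12 18] head=2 tail=0 count=1
After op 6 (write(5)): arr=[5 12 18] head=2 tail=1 count=2
After op 7 (write(16)): arr=[5 16 18] head=2 tail=2 count=3
After op 8 (write(17)): arr=[5 16 17] head=0 tail=0 count=3
After op 9 (write(10)): arr=[10 16 17] head=1 tail=1 count=3
After op 10 (peek()): arr=[10 16 17] head=1 tail=1 count=3
After op 11 (write(2)): arr=[10 2 17] head=2 tail=2 count=3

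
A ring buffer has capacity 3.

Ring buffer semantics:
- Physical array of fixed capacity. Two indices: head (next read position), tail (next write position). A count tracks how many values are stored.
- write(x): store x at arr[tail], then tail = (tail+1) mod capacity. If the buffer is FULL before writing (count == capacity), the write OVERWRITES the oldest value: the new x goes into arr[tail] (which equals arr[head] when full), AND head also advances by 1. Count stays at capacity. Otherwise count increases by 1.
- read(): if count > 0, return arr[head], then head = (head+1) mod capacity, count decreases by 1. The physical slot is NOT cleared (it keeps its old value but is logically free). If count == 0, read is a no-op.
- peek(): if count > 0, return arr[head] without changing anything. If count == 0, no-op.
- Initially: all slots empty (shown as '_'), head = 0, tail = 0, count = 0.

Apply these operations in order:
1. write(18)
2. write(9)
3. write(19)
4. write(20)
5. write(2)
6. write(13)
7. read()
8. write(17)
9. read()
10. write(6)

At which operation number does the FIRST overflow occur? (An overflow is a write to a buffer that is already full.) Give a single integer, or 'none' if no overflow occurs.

Answer: 4

Derivation:
After op 1 (write(18)): arr=[18 _ _] head=0 tail=1 count=1
After op 2 (write(9)): arr=[18 9 _] head=0 tail=2 count=2
After op 3 (write(19)): arr=[18 9 19] head=0 tail=0 count=3
After op 4 (write(20)): arr=[20 9 19] head=1 tail=1 count=3
After op 5 (write(2)): arr=[20 2 19] head=2 tail=2 count=3
After op 6 (write(13)): arr=[20 2 13] head=0 tail=0 count=3
After op 7 (read()): arr=[20 2 13] head=1 tail=0 count=2
After op 8 (write(17)): arr=[17 2 13] head=1 tail=1 count=3
After op 9 (read()): arr=[17 2 13] head=2 tail=1 count=2
After op 10 (write(6)): arr=[17 6 13] head=2 tail=2 count=3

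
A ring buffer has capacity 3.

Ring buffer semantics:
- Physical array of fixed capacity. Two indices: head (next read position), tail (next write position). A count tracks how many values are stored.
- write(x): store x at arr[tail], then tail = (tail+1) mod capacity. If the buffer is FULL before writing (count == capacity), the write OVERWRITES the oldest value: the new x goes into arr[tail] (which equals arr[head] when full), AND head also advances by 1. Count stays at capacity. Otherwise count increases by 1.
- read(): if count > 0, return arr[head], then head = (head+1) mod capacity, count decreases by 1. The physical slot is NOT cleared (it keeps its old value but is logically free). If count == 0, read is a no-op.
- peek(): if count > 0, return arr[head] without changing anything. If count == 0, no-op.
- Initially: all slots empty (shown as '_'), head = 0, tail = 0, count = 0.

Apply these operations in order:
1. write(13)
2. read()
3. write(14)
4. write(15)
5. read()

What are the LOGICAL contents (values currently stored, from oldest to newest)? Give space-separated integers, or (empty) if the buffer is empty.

After op 1 (write(13)): arr=[13 _ _] head=0 tail=1 count=1
After op 2 (read()): arr=[13 _ _] head=1 tail=1 count=0
After op 3 (write(14)): arr=[13 14 _] head=1 tail=2 count=1
After op 4 (write(15)): arr=[13 14 15] head=1 tail=0 count=2
After op 5 (read()): arr=[13 14 15] head=2 tail=0 count=1

Answer: 15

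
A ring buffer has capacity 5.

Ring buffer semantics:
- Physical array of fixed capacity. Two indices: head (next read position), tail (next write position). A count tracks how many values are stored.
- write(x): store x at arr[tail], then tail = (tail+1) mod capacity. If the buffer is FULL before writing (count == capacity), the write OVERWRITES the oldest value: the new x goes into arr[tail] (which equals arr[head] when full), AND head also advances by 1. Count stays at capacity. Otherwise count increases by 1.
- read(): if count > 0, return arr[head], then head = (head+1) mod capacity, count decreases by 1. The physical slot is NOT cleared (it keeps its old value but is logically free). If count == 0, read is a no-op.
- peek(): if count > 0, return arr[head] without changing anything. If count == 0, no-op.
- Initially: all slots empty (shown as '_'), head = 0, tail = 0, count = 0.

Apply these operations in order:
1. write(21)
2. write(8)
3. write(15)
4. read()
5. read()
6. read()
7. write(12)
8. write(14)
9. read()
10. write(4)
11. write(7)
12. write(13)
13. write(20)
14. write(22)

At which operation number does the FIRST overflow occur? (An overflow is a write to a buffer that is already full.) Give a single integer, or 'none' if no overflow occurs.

Answer: 14

Derivation:
After op 1 (write(21)): arr=[21 _ _ _ _] head=0 tail=1 count=1
After op 2 (write(8)): arr=[21 8 _ _ _] head=0 tail=2 count=2
After op 3 (write(15)): arr=[21 8 15 _ _] head=0 tail=3 count=3
After op 4 (read()): arr=[21 8 15 _ _] head=1 tail=3 count=2
After op 5 (read()): arr=[21 8 15 _ _] head=2 tail=3 count=1
After op 6 (read()): arr=[21 8 15 _ _] head=3 tail=3 count=0
After op 7 (write(12)): arr=[21 8 15 12 _] head=3 tail=4 count=1
After op 8 (write(14)): arr=[21 8 15 12 14] head=3 tail=0 count=2
After op 9 (read()): arr=[21 8 15 12 14] head=4 tail=0 count=1
After op 10 (write(4)): arr=[4 8 15 12 14] head=4 tail=1 count=2
After op 11 (write(7)): arr=[4 7 15 12 14] head=4 tail=2 count=3
After op 12 (write(13)): arr=[4 7 13 12 14] head=4 tail=3 count=4
After op 13 (write(20)): arr=[4 7 13 20 14] head=4 tail=4 count=5
After op 14 (write(22)): arr=[4 7 13 20 22] head=0 tail=0 count=5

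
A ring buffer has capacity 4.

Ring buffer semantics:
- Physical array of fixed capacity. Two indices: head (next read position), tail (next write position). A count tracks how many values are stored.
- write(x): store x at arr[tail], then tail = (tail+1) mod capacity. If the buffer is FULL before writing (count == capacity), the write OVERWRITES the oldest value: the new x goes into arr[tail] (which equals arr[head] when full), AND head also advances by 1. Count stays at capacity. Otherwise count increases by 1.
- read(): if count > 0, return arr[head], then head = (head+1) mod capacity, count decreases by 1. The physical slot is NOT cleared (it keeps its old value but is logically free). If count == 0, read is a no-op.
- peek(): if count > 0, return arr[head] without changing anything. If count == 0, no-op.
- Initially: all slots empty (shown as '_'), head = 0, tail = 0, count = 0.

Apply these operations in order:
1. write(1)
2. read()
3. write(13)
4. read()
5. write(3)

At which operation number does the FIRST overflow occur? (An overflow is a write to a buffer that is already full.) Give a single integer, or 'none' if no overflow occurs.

Answer: none

Derivation:
After op 1 (write(1)): arr=[1 _ _ _] head=0 tail=1 count=1
After op 2 (read()): arr=[1 _ _ _] head=1 tail=1 count=0
After op 3 (write(13)): arr=[1 13 _ _] head=1 tail=2 count=1
After op 4 (read()): arr=[1 13 _ _] head=2 tail=2 count=0
After op 5 (write(3)): arr=[1 13 3 _] head=2 tail=3 count=1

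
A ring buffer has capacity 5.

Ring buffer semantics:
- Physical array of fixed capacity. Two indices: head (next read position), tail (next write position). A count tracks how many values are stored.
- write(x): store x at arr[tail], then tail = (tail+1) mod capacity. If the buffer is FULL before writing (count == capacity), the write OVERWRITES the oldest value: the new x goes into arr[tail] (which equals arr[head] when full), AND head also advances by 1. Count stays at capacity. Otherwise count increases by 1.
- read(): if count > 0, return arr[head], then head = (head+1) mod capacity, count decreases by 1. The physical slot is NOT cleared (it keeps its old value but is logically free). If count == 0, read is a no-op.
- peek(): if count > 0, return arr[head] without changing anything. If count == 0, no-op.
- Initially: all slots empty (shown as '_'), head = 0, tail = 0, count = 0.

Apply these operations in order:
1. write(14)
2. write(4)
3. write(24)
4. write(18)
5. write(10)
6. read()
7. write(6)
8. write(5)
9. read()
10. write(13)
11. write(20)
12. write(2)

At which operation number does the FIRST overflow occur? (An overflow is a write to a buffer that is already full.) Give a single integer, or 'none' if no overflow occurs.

After op 1 (write(14)): arr=[14 _ _ _ _] head=0 tail=1 count=1
After op 2 (write(4)): arr=[14 4 _ _ _] head=0 tail=2 count=2
After op 3 (write(24)): arr=[14 4 24 _ _] head=0 tail=3 count=3
After op 4 (write(18)): arr=[14 4 24 18 _] head=0 tail=4 count=4
After op 5 (write(10)): arr=[14 4 24 18 10] head=0 tail=0 count=5
After op 6 (read()): arr=[14 4 24 18 10] head=1 tail=0 count=4
After op 7 (write(6)): arr=[6 4 24 18 10] head=1 tail=1 count=5
After op 8 (write(5)): arr=[6 5 24 18 10] head=2 tail=2 count=5
After op 9 (read()): arr=[6 5 24 18 10] head=3 tail=2 count=4
After op 10 (write(13)): arr=[6 5 13 18 10] head=3 tail=3 count=5
After op 11 (write(20)): arr=[6 5 13 20 10] head=4 tail=4 count=5
After op 12 (write(2)): arr=[6 5 13 20 2] head=0 tail=0 count=5

Answer: 8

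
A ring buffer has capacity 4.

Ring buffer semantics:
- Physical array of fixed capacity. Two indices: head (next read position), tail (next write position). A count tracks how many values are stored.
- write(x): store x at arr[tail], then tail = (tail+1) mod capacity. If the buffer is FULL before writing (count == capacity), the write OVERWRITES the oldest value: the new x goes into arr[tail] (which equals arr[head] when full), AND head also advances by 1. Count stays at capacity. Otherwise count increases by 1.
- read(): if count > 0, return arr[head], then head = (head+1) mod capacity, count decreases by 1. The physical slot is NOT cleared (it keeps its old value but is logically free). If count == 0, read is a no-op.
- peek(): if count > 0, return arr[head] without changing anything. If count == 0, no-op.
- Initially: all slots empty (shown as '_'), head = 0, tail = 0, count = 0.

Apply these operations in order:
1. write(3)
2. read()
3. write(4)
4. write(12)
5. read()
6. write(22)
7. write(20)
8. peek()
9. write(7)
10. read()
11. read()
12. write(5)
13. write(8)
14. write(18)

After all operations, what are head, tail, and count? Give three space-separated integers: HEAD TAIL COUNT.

Answer: 1 1 4

Derivation:
After op 1 (write(3)): arr=[3 _ _ _] head=0 tail=1 count=1
After op 2 (read()): arr=[3 _ _ _] head=1 tail=1 count=0
After op 3 (write(4)): arr=[3 4 _ _] head=1 tail=2 count=1
After op 4 (write(12)): arr=[3 4 12 _] head=1 tail=3 count=2
After op 5 (read()): arr=[3 4 12 _] head=2 tail=3 count=1
After op 6 (write(22)): arr=[3 4 12 22] head=2 tail=0 count=2
After op 7 (write(20)): arr=[20 4 12 22] head=2 tail=1 count=3
After op 8 (peek()): arr=[20 4 12 22] head=2 tail=1 count=3
After op 9 (write(7)): arr=[20 7 12 22] head=2 tail=2 count=4
After op 10 (read()): arr=[20 7 12 22] head=3 tail=2 count=3
After op 11 (read()): arr=[20 7 12 22] head=0 tail=2 count=2
After op 12 (write(5)): arr=[20 7 5 22] head=0 tail=3 count=3
After op 13 (write(8)): arr=[20 7 5 8] head=0 tail=0 count=4
After op 14 (write(18)): arr=[18 7 5 8] head=1 tail=1 count=4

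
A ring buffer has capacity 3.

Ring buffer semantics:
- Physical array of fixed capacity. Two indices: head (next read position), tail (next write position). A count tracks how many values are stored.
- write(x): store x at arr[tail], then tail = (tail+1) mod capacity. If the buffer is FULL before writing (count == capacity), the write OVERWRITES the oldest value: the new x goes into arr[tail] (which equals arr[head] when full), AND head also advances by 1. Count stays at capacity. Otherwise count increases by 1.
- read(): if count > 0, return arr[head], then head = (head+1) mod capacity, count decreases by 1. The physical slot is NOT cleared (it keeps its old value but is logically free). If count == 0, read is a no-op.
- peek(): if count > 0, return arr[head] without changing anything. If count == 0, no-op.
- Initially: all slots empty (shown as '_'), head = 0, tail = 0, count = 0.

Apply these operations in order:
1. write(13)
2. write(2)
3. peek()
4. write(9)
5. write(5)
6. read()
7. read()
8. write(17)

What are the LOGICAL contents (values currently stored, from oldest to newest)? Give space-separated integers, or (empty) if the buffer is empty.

After op 1 (write(13)): arr=[13 _ _] head=0 tail=1 count=1
After op 2 (write(2)): arr=[13 2 _] head=0 tail=2 count=2
After op 3 (peek()): arr=[13 2 _] head=0 tail=2 count=2
After op 4 (write(9)): arr=[13 2 9] head=0 tail=0 count=3
After op 5 (write(5)): arr=[5 2 9] head=1 tail=1 count=3
After op 6 (read()): arr=[5 2 9] head=2 tail=1 count=2
After op 7 (read()): arr=[5 2 9] head=0 tail=1 count=1
After op 8 (write(17)): arr=[5 17 9] head=0 tail=2 count=2

Answer: 5 17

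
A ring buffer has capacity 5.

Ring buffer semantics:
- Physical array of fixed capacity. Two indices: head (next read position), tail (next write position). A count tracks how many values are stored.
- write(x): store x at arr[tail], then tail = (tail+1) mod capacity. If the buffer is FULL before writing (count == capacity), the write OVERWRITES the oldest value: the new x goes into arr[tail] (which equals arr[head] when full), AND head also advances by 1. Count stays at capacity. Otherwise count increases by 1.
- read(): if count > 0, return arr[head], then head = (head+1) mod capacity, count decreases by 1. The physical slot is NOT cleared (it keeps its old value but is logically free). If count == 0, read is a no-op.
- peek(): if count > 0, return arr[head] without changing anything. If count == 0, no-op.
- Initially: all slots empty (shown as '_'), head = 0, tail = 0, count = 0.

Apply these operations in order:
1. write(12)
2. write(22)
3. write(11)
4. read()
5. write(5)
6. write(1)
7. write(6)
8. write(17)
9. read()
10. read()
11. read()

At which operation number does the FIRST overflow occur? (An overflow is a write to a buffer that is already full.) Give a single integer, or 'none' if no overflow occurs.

Answer: 8

Derivation:
After op 1 (write(12)): arr=[12 _ _ _ _] head=0 tail=1 count=1
After op 2 (write(22)): arr=[12 22 _ _ _] head=0 tail=2 count=2
After op 3 (write(11)): arr=[12 22 11 _ _] head=0 tail=3 count=3
After op 4 (read()): arr=[12 22 11 _ _] head=1 tail=3 count=2
After op 5 (write(5)): arr=[12 22 11 5 _] head=1 tail=4 count=3
After op 6 (write(1)): arr=[12 22 11 5 1] head=1 tail=0 count=4
After op 7 (write(6)): arr=[6 22 11 5 1] head=1 tail=1 count=5
After op 8 (write(17)): arr=[6 17 11 5 1] head=2 tail=2 count=5
After op 9 (read()): arr=[6 17 11 5 1] head=3 tail=2 count=4
After op 10 (read()): arr=[6 17 11 5 1] head=4 tail=2 count=3
After op 11 (read()): arr=[6 17 11 5 1] head=0 tail=2 count=2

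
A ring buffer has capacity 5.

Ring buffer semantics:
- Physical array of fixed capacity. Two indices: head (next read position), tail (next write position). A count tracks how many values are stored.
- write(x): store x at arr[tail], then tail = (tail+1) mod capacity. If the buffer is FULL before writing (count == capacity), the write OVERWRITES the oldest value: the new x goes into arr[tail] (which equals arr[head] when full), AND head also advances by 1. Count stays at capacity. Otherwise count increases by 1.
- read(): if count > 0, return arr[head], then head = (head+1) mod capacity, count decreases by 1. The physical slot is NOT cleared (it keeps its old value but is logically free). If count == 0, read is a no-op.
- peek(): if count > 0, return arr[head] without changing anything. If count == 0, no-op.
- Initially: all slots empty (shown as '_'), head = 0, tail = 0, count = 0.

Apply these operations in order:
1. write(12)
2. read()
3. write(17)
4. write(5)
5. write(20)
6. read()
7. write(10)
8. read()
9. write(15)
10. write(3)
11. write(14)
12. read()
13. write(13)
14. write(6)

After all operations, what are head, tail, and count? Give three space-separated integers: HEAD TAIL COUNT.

Answer: 0 0 5

Derivation:
After op 1 (write(12)): arr=[12 _ _ _ _] head=0 tail=1 count=1
After op 2 (read()): arr=[12 _ _ _ _] head=1 tail=1 count=0
After op 3 (write(17)): arr=[12 17 _ _ _] head=1 tail=2 count=1
After op 4 (write(5)): arr=[12 17 5 _ _] head=1 tail=3 count=2
After op 5 (write(20)): arr=[12 17 5 20 _] head=1 tail=4 count=3
After op 6 (read()): arr=[12 17 5 20 _] head=2 tail=4 count=2
After op 7 (write(10)): arr=[12 17 5 20 10] head=2 tail=0 count=3
After op 8 (read()): arr=[12 17 5 20 10] head=3 tail=0 count=2
After op 9 (write(15)): arr=[15 17 5 20 10] head=3 tail=1 count=3
After op 10 (write(3)): arr=[15 3 5 20 10] head=3 tail=2 count=4
After op 11 (write(14)): arr=[15 3 14 20 10] head=3 tail=3 count=5
After op 12 (read()): arr=[15 3 14 20 10] head=4 tail=3 count=4
After op 13 (write(13)): arr=[15 3 14 13 10] head=4 tail=4 count=5
After op 14 (write(6)): arr=[15 3 14 13 6] head=0 tail=0 count=5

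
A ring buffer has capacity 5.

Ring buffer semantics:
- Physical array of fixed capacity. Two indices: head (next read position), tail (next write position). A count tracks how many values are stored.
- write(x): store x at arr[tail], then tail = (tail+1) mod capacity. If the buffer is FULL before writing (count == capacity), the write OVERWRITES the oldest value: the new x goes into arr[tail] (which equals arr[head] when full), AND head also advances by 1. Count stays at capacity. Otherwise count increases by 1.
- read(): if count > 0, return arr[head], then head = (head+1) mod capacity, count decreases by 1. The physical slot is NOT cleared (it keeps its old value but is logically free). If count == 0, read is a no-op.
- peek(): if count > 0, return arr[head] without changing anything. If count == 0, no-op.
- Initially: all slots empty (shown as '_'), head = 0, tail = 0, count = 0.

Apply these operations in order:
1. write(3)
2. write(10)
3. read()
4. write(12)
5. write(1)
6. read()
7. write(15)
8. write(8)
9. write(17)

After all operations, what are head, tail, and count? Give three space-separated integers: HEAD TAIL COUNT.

After op 1 (write(3)): arr=[3 _ _ _ _] head=0 tail=1 count=1
After op 2 (write(10)): arr=[3 10 _ _ _] head=0 tail=2 count=2
After op 3 (read()): arr=[3 10 _ _ _] head=1 tail=2 count=1
After op 4 (write(12)): arr=[3 10 12 _ _] head=1 tail=3 count=2
After op 5 (write(1)): arr=[3 10 12 1 _] head=1 tail=4 count=3
After op 6 (read()): arr=[3 10 12 1 _] head=2 tail=4 count=2
After op 7 (write(15)): arr=[3 10 12 1 15] head=2 tail=0 count=3
After op 8 (write(8)): arr=[8 10 12 1 15] head=2 tail=1 count=4
After op 9 (write(17)): arr=[8 17 12 1 15] head=2 tail=2 count=5

Answer: 2 2 5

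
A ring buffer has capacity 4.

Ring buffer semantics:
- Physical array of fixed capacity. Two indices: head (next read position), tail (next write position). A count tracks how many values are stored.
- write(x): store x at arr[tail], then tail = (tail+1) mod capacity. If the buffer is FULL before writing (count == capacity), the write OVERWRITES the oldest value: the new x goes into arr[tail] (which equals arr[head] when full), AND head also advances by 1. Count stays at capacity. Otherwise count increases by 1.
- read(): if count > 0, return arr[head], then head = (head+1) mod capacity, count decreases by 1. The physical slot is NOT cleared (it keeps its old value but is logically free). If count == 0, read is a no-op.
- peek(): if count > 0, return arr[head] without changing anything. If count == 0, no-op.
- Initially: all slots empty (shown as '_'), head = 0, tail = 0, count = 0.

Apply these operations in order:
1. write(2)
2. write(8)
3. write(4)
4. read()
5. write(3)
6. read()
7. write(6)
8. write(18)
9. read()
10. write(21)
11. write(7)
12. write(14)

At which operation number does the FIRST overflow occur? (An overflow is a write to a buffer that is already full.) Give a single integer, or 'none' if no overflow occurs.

After op 1 (write(2)): arr=[2 _ _ _] head=0 tail=1 count=1
After op 2 (write(8)): arr=[2 8 _ _] head=0 tail=2 count=2
After op 3 (write(4)): arr=[2 8 4 _] head=0 tail=3 count=3
After op 4 (read()): arr=[2 8 4 _] head=1 tail=3 count=2
After op 5 (write(3)): arr=[2 8 4 3] head=1 tail=0 count=3
After op 6 (read()): arr=[2 8 4 3] head=2 tail=0 count=2
After op 7 (write(6)): arr=[6 8 4 3] head=2 tail=1 count=3
After op 8 (write(18)): arr=[6 18 4 3] head=2 tail=2 count=4
After op 9 (read()): arr=[6 18 4 3] head=3 tail=2 count=3
After op 10 (write(21)): arr=[6 18 21 3] head=3 tail=3 count=4
After op 11 (write(7)): arr=[6 18 21 7] head=0 tail=0 count=4
After op 12 (write(14)): arr=[14 18 21 7] head=1 tail=1 count=4

Answer: 11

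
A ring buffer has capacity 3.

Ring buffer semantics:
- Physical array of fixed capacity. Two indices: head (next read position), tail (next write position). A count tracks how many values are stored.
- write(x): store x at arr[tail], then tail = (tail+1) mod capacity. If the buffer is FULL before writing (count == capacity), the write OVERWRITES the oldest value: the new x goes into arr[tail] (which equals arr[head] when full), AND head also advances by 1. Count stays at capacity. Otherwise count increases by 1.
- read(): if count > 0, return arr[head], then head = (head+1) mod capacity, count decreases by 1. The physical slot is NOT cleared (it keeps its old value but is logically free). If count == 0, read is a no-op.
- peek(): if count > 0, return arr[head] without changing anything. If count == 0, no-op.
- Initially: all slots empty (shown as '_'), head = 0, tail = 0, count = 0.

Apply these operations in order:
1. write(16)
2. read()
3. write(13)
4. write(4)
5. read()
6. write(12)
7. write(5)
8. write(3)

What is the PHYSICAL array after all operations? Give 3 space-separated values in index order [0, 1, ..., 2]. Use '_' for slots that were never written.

After op 1 (write(16)): arr=[16 _ _] head=0 tail=1 count=1
After op 2 (read()): arr=[16 _ _] head=1 tail=1 count=0
After op 3 (write(13)): arr=[16 13 _] head=1 tail=2 count=1
After op 4 (write(4)): arr=[16 13 4] head=1 tail=0 count=2
After op 5 (read()): arr=[16 13 4] head=2 tail=0 count=1
After op 6 (write(12)): arr=[12 13 4] head=2 tail=1 count=2
After op 7 (write(5)): arr=[12 5 4] head=2 tail=2 count=3
After op 8 (write(3)): arr=[12 5 3] head=0 tail=0 count=3

Answer: 12 5 3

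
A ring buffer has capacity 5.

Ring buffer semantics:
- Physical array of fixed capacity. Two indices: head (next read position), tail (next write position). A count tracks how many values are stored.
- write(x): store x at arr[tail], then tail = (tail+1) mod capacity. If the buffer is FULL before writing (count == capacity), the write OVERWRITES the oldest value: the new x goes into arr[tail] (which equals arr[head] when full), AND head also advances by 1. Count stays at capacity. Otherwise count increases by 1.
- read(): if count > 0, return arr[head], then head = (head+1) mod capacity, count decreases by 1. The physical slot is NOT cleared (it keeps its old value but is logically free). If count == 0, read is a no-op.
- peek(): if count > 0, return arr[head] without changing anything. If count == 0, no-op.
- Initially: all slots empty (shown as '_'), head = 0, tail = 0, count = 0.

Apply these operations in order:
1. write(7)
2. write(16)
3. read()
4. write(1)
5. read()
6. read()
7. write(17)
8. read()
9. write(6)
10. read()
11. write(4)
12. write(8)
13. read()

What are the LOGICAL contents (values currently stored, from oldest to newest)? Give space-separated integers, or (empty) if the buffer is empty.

After op 1 (write(7)): arr=[7 _ _ _ _] head=0 tail=1 count=1
After op 2 (write(16)): arr=[7 16 _ _ _] head=0 tail=2 count=2
After op 3 (read()): arr=[7 16 _ _ _] head=1 tail=2 count=1
After op 4 (write(1)): arr=[7 16 1 _ _] head=1 tail=3 count=2
After op 5 (read()): arr=[7 16 1 _ _] head=2 tail=3 count=1
After op 6 (read()): arr=[7 16 1 _ _] head=3 tail=3 count=0
After op 7 (write(17)): arr=[7 16 1 17 _] head=3 tail=4 count=1
After op 8 (read()): arr=[7 16 1 17 _] head=4 tail=4 count=0
After op 9 (write(6)): arr=[7 16 1 17 6] head=4 tail=0 count=1
After op 10 (read()): arr=[7 16 1 17 6] head=0 tail=0 count=0
After op 11 (write(4)): arr=[4 16 1 17 6] head=0 tail=1 count=1
After op 12 (write(8)): arr=[4 8 1 17 6] head=0 tail=2 count=2
After op 13 (read()): arr=[4 8 1 17 6] head=1 tail=2 count=1

Answer: 8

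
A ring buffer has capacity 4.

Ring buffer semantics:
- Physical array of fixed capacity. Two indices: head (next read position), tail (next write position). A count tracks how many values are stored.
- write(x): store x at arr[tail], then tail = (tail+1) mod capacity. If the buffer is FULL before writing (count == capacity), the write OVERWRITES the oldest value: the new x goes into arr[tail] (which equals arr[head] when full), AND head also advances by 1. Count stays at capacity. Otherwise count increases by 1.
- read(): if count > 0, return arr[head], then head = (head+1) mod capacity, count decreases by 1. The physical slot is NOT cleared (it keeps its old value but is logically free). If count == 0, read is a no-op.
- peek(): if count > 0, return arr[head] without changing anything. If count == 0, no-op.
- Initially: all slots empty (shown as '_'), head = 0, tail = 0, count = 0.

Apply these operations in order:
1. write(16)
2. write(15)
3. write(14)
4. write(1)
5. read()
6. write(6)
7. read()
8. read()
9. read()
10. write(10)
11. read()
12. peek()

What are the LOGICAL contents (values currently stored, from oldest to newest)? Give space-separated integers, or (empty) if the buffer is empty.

After op 1 (write(16)): arr=[16 _ _ _] head=0 tail=1 count=1
After op 2 (write(15)): arr=[16 15 _ _] head=0 tail=2 count=2
After op 3 (write(14)): arr=[16 15 14 _] head=0 tail=3 count=3
After op 4 (write(1)): arr=[16 15 14 1] head=0 tail=0 count=4
After op 5 (read()): arr=[16 15 14 1] head=1 tail=0 count=3
After op 6 (write(6)): arr=[6 15 14 1] head=1 tail=1 count=4
After op 7 (read()): arr=[6 15 14 1] head=2 tail=1 count=3
After op 8 (read()): arr=[6 15 14 1] head=3 tail=1 count=2
After op 9 (read()): arr=[6 15 14 1] head=0 tail=1 count=1
After op 10 (write(10)): arr=[6 10 14 1] head=0 tail=2 count=2
After op 11 (read()): arr=[6 10 14 1] head=1 tail=2 count=1
After op 12 (peek()): arr=[6 10 14 1] head=1 tail=2 count=1

Answer: 10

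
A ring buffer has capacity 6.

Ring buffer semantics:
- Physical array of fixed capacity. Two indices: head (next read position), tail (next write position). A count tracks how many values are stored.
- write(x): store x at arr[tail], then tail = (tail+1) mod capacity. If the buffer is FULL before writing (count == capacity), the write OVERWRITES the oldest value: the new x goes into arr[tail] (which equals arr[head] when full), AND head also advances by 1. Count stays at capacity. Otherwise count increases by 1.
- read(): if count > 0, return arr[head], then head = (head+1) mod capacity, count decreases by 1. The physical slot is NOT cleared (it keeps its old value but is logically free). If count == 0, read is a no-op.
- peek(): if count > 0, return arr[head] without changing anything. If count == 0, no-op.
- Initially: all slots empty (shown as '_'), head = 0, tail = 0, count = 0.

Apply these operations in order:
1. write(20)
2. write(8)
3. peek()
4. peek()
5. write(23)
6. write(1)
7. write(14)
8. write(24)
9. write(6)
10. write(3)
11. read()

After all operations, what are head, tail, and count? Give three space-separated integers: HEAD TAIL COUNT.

After op 1 (write(20)): arr=[20 _ _ _ _ _] head=0 tail=1 count=1
After op 2 (write(8)): arr=[20 8 _ _ _ _] head=0 tail=2 count=2
After op 3 (peek()): arr=[20 8 _ _ _ _] head=0 tail=2 count=2
After op 4 (peek()): arr=[20 8 _ _ _ _] head=0 tail=2 count=2
After op 5 (write(23)): arr=[20 8 23 _ _ _] head=0 tail=3 count=3
After op 6 (write(1)): arr=[20 8 23 1 _ _] head=0 tail=4 count=4
After op 7 (write(14)): arr=[20 8 23 1 14 _] head=0 tail=5 count=5
After op 8 (write(24)): arr=[20 8 23 1 14 24] head=0 tail=0 count=6
After op 9 (write(6)): arr=[6 8 23 1 14 24] head=1 tail=1 count=6
After op 10 (write(3)): arr=[6 3 23 1 14 24] head=2 tail=2 count=6
After op 11 (read()): arr=[6 3 23 1 14 24] head=3 tail=2 count=5

Answer: 3 2 5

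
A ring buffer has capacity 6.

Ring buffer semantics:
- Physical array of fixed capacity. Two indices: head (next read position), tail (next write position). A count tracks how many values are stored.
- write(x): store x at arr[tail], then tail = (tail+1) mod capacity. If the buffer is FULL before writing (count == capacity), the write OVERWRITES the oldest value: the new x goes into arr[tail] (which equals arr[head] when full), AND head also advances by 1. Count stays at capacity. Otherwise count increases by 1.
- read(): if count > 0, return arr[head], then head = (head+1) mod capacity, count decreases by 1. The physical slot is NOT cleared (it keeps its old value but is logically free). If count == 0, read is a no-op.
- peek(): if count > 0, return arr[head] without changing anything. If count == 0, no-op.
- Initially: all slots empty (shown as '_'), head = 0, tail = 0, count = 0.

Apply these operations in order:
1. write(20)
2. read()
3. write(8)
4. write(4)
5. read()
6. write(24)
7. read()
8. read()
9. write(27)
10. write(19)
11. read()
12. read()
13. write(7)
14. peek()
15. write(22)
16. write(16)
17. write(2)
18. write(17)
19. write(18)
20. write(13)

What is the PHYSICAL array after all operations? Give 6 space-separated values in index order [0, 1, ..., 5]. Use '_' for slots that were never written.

After op 1 (write(20)): arr=[20 _ _ _ _ _] head=0 tail=1 count=1
After op 2 (read()): arr=[20 _ _ _ _ _] head=1 tail=1 count=0
After op 3 (write(8)): arr=[20 8 _ _ _ _] head=1 tail=2 count=1
After op 4 (write(4)): arr=[20 8 4 _ _ _] head=1 tail=3 count=2
After op 5 (read()): arr=[20 8 4 _ _ _] head=2 tail=3 count=1
After op 6 (write(24)): arr=[20 8 4 24 _ _] head=2 tail=4 count=2
After op 7 (read()): arr=[20 8 4 24 _ _] head=3 tail=4 count=1
After op 8 (read()): arr=[20 8 4 24 _ _] head=4 tail=4 count=0
After op 9 (write(27)): arr=[20 8 4 24 27 _] head=4 tail=5 count=1
After op 10 (write(19)): arr=[20 8 4 24 27 19] head=4 tail=0 count=2
After op 11 (read()): arr=[20 8 4 24 27 19] head=5 tail=0 count=1
After op 12 (read()): arr=[20 8 4 24 27 19] head=0 tail=0 count=0
After op 13 (write(7)): arr=[7 8 4 24 27 19] head=0 tail=1 count=1
After op 14 (peek()): arr=[7 8 4 24 27 19] head=0 tail=1 count=1
After op 15 (write(22)): arr=[7 22 4 24 27 19] head=0 tail=2 count=2
After op 16 (write(16)): arr=[7 22 16 24 27 19] head=0 tail=3 count=3
After op 17 (write(2)): arr=[7 22 16 2 27 19] head=0 tail=4 count=4
After op 18 (write(17)): arr=[7 22 16 2 17 19] head=0 tail=5 count=5
After op 19 (write(18)): arr=[7 22 16 2 17 18] head=0 tail=0 count=6
After op 20 (write(13)): arr=[13 22 16 2 17 18] head=1 tail=1 count=6

Answer: 13 22 16 2 17 18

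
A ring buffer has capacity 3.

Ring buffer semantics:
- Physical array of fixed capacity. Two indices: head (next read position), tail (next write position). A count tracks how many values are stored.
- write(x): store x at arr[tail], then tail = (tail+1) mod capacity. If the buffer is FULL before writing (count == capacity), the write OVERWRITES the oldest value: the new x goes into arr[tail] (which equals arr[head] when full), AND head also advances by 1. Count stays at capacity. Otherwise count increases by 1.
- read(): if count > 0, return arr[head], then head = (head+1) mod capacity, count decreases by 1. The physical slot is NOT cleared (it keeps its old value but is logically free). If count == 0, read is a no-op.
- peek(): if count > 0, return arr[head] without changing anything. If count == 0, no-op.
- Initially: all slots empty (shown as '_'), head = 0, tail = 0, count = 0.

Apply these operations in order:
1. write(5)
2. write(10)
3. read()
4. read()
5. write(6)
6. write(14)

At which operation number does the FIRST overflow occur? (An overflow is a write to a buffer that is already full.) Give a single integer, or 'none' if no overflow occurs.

After op 1 (write(5)): arr=[5 _ _] head=0 tail=1 count=1
After op 2 (write(10)): arr=[5 10 _] head=0 tail=2 count=2
After op 3 (read()): arr=[5 10 _] head=1 tail=2 count=1
After op 4 (read()): arr=[5 10 _] head=2 tail=2 count=0
After op 5 (write(6)): arr=[5 10 6] head=2 tail=0 count=1
After op 6 (write(14)): arr=[14 10 6] head=2 tail=1 count=2

Answer: none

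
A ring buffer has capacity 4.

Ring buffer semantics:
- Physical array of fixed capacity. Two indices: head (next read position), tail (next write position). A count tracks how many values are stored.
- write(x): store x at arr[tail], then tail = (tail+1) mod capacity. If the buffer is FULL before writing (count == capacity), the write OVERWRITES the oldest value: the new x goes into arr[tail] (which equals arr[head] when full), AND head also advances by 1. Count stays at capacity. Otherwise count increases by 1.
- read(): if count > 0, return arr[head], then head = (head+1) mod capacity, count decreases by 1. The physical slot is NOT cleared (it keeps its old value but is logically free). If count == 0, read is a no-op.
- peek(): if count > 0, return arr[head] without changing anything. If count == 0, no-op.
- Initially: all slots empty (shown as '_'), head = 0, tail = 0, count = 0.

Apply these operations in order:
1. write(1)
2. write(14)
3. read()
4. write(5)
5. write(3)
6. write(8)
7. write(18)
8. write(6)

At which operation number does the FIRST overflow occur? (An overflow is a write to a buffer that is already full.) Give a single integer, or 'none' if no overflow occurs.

After op 1 (write(1)): arr=[1 _ _ _] head=0 tail=1 count=1
After op 2 (write(14)): arr=[1 14 _ _] head=0 tail=2 count=2
After op 3 (read()): arr=[1 14 _ _] head=1 tail=2 count=1
After op 4 (write(5)): arr=[1 14 5 _] head=1 tail=3 count=2
After op 5 (write(3)): arr=[1 14 5 3] head=1 tail=0 count=3
After op 6 (write(8)): arr=[8 14 5 3] head=1 tail=1 count=4
After op 7 (write(18)): arr=[8 18 5 3] head=2 tail=2 count=4
After op 8 (write(6)): arr=[8 18 6 3] head=3 tail=3 count=4

Answer: 7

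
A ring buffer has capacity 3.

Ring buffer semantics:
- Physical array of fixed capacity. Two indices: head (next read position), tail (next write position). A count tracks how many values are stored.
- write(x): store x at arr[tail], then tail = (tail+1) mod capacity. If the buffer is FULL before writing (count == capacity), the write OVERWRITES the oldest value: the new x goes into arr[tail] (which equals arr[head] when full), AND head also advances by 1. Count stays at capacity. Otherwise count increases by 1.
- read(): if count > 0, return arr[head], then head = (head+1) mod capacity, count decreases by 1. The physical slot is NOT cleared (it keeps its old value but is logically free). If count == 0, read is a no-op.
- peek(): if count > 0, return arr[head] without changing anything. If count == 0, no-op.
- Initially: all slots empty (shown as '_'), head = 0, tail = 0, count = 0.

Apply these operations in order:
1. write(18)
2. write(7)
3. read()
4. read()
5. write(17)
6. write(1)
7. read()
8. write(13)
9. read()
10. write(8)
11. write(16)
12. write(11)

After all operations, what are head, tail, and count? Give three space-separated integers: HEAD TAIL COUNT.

After op 1 (write(18)): arr=[18 _ _] head=0 tail=1 count=1
After op 2 (write(7)): arr=[18 7 _] head=0 tail=2 count=2
After op 3 (read()): arr=[18 7 _] head=1 tail=2 count=1
After op 4 (read()): arr=[18 7 _] head=2 tail=2 count=0
After op 5 (write(17)): arr=[18 7 17] head=2 tail=0 count=1
After op 6 (write(1)): arr=[1 7 17] head=2 tail=1 count=2
After op 7 (read()): arr=[1 7 17] head=0 tail=1 count=1
After op 8 (write(13)): arr=[1 13 17] head=0 tail=2 count=2
After op 9 (read()): arr=[1 13 17] head=1 tail=2 count=1
After op 10 (write(8)): arr=[1 13 8] head=1 tail=0 count=2
After op 11 (write(16)): arr=[16 13 8] head=1 tail=1 count=3
After op 12 (write(11)): arr=[16 11 8] head=2 tail=2 count=3

Answer: 2 2 3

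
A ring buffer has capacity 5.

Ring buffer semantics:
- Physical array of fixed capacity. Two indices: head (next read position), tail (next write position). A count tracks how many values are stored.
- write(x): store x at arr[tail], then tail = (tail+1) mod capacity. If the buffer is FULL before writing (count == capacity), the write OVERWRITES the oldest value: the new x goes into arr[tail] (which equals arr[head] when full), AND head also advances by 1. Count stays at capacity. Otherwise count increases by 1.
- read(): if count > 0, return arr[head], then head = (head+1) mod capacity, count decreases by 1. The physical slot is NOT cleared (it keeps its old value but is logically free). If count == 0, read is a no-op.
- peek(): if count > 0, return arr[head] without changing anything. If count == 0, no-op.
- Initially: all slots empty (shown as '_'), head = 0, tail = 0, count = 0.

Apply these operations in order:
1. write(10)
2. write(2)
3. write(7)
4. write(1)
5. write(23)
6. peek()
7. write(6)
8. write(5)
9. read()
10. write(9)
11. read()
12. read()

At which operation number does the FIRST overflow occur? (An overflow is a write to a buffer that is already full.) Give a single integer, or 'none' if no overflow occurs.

Answer: 7

Derivation:
After op 1 (write(10)): arr=[10 _ _ _ _] head=0 tail=1 count=1
After op 2 (write(2)): arr=[10 2 _ _ _] head=0 tail=2 count=2
After op 3 (write(7)): arr=[10 2 7 _ _] head=0 tail=3 count=3
After op 4 (write(1)): arr=[10 2 7 1 _] head=0 tail=4 count=4
After op 5 (write(23)): arr=[10 2 7 1 23] head=0 tail=0 count=5
After op 6 (peek()): arr=[10 2 7 1 23] head=0 tail=0 count=5
After op 7 (write(6)): arr=[6 2 7 1 23] head=1 tail=1 count=5
After op 8 (write(5)): arr=[6 5 7 1 23] head=2 tail=2 count=5
After op 9 (read()): arr=[6 5 7 1 23] head=3 tail=2 count=4
After op 10 (write(9)): arr=[6 5 9 1 23] head=3 tail=3 count=5
After op 11 (read()): arr=[6 5 9 1 23] head=4 tail=3 count=4
After op 12 (read()): arr=[6 5 9 1 23] head=0 tail=3 count=3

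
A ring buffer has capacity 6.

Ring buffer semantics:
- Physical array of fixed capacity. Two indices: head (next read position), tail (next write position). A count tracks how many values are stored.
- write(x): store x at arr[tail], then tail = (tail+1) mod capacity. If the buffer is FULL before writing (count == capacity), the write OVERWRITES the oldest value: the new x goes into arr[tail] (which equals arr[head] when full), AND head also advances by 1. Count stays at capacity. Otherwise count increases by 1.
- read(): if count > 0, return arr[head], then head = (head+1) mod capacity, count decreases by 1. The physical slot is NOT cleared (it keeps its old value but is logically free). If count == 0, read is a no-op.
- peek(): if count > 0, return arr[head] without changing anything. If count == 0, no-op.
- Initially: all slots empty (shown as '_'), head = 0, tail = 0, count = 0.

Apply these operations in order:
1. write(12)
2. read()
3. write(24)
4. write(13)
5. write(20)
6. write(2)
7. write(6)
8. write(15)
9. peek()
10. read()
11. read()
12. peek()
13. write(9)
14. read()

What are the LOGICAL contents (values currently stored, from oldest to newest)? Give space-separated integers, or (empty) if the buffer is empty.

After op 1 (write(12)): arr=[12 _ _ _ _ _] head=0 tail=1 count=1
After op 2 (read()): arr=[12 _ _ _ _ _] head=1 tail=1 count=0
After op 3 (write(24)): arr=[12 24 _ _ _ _] head=1 tail=2 count=1
After op 4 (write(13)): arr=[12 24 13 _ _ _] head=1 tail=3 count=2
After op 5 (write(20)): arr=[12 24 13 20 _ _] head=1 tail=4 count=3
After op 6 (write(2)): arr=[12 24 13 20 2 _] head=1 tail=5 count=4
After op 7 (write(6)): arr=[12 24 13 20 2 6] head=1 tail=0 count=5
After op 8 (write(15)): arr=[15 24 13 20 2 6] head=1 tail=1 count=6
After op 9 (peek()): arr=[15 24 13 20 2 6] head=1 tail=1 count=6
After op 10 (read()): arr=[15 24 13 20 2 6] head=2 tail=1 count=5
After op 11 (read()): arr=[15 24 13 20 2 6] head=3 tail=1 count=4
After op 12 (peek()): arr=[15 24 13 20 2 6] head=3 tail=1 count=4
After op 13 (write(9)): arr=[15 9 13 20 2 6] head=3 tail=2 count=5
After op 14 (read()): arr=[15 9 13 20 2 6] head=4 tail=2 count=4

Answer: 2 6 15 9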